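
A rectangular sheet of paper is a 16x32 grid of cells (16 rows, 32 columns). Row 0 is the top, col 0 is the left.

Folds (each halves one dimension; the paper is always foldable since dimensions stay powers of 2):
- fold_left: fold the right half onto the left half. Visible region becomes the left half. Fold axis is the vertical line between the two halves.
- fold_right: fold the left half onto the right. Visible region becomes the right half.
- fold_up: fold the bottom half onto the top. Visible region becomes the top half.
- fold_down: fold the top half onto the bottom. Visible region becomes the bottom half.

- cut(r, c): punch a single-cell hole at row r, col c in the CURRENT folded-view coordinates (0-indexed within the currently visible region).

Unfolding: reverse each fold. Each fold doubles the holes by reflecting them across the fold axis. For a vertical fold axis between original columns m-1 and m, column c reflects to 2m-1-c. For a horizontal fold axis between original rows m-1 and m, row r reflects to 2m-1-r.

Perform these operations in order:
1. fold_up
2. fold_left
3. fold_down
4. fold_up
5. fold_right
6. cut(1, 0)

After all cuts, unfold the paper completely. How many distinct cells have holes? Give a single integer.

Op 1 fold_up: fold axis h@8; visible region now rows[0,8) x cols[0,32) = 8x32
Op 2 fold_left: fold axis v@16; visible region now rows[0,8) x cols[0,16) = 8x16
Op 3 fold_down: fold axis h@4; visible region now rows[4,8) x cols[0,16) = 4x16
Op 4 fold_up: fold axis h@6; visible region now rows[4,6) x cols[0,16) = 2x16
Op 5 fold_right: fold axis v@8; visible region now rows[4,6) x cols[8,16) = 2x8
Op 6 cut(1, 0): punch at orig (5,8); cuts so far [(5, 8)]; region rows[4,6) x cols[8,16) = 2x8
Unfold 1 (reflect across v@8): 2 holes -> [(5, 7), (5, 8)]
Unfold 2 (reflect across h@6): 4 holes -> [(5, 7), (5, 8), (6, 7), (6, 8)]
Unfold 3 (reflect across h@4): 8 holes -> [(1, 7), (1, 8), (2, 7), (2, 8), (5, 7), (5, 8), (6, 7), (6, 8)]
Unfold 4 (reflect across v@16): 16 holes -> [(1, 7), (1, 8), (1, 23), (1, 24), (2, 7), (2, 8), (2, 23), (2, 24), (5, 7), (5, 8), (5, 23), (5, 24), (6, 7), (6, 8), (6, 23), (6, 24)]
Unfold 5 (reflect across h@8): 32 holes -> [(1, 7), (1, 8), (1, 23), (1, 24), (2, 7), (2, 8), (2, 23), (2, 24), (5, 7), (5, 8), (5, 23), (5, 24), (6, 7), (6, 8), (6, 23), (6, 24), (9, 7), (9, 8), (9, 23), (9, 24), (10, 7), (10, 8), (10, 23), (10, 24), (13, 7), (13, 8), (13, 23), (13, 24), (14, 7), (14, 8), (14, 23), (14, 24)]

Answer: 32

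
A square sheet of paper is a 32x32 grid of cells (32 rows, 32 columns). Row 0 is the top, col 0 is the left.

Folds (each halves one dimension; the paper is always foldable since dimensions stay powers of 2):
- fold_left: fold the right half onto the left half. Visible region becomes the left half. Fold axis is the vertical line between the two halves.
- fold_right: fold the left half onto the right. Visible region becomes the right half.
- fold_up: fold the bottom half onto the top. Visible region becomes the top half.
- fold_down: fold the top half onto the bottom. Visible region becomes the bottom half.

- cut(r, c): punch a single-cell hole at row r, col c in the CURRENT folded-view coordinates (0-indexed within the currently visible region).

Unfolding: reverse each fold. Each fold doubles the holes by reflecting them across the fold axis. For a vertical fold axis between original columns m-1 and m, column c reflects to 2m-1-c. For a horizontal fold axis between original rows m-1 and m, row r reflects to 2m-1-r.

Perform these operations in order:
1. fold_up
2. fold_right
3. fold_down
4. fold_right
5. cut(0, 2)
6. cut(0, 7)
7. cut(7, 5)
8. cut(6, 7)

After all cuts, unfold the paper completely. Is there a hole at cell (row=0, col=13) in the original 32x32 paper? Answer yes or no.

Op 1 fold_up: fold axis h@16; visible region now rows[0,16) x cols[0,32) = 16x32
Op 2 fold_right: fold axis v@16; visible region now rows[0,16) x cols[16,32) = 16x16
Op 3 fold_down: fold axis h@8; visible region now rows[8,16) x cols[16,32) = 8x16
Op 4 fold_right: fold axis v@24; visible region now rows[8,16) x cols[24,32) = 8x8
Op 5 cut(0, 2): punch at orig (8,26); cuts so far [(8, 26)]; region rows[8,16) x cols[24,32) = 8x8
Op 6 cut(0, 7): punch at orig (8,31); cuts so far [(8, 26), (8, 31)]; region rows[8,16) x cols[24,32) = 8x8
Op 7 cut(7, 5): punch at orig (15,29); cuts so far [(8, 26), (8, 31), (15, 29)]; region rows[8,16) x cols[24,32) = 8x8
Op 8 cut(6, 7): punch at orig (14,31); cuts so far [(8, 26), (8, 31), (14, 31), (15, 29)]; region rows[8,16) x cols[24,32) = 8x8
Unfold 1 (reflect across v@24): 8 holes -> [(8, 16), (8, 21), (8, 26), (8, 31), (14, 16), (14, 31), (15, 18), (15, 29)]
Unfold 2 (reflect across h@8): 16 holes -> [(0, 18), (0, 29), (1, 16), (1, 31), (7, 16), (7, 21), (7, 26), (7, 31), (8, 16), (8, 21), (8, 26), (8, 31), (14, 16), (14, 31), (15, 18), (15, 29)]
Unfold 3 (reflect across v@16): 32 holes -> [(0, 2), (0, 13), (0, 18), (0, 29), (1, 0), (1, 15), (1, 16), (1, 31), (7, 0), (7, 5), (7, 10), (7, 15), (7, 16), (7, 21), (7, 26), (7, 31), (8, 0), (8, 5), (8, 10), (8, 15), (8, 16), (8, 21), (8, 26), (8, 31), (14, 0), (14, 15), (14, 16), (14, 31), (15, 2), (15, 13), (15, 18), (15, 29)]
Unfold 4 (reflect across h@16): 64 holes -> [(0, 2), (0, 13), (0, 18), (0, 29), (1, 0), (1, 15), (1, 16), (1, 31), (7, 0), (7, 5), (7, 10), (7, 15), (7, 16), (7, 21), (7, 26), (7, 31), (8, 0), (8, 5), (8, 10), (8, 15), (8, 16), (8, 21), (8, 26), (8, 31), (14, 0), (14, 15), (14, 16), (14, 31), (15, 2), (15, 13), (15, 18), (15, 29), (16, 2), (16, 13), (16, 18), (16, 29), (17, 0), (17, 15), (17, 16), (17, 31), (23, 0), (23, 5), (23, 10), (23, 15), (23, 16), (23, 21), (23, 26), (23, 31), (24, 0), (24, 5), (24, 10), (24, 15), (24, 16), (24, 21), (24, 26), (24, 31), (30, 0), (30, 15), (30, 16), (30, 31), (31, 2), (31, 13), (31, 18), (31, 29)]
Holes: [(0, 2), (0, 13), (0, 18), (0, 29), (1, 0), (1, 15), (1, 16), (1, 31), (7, 0), (7, 5), (7, 10), (7, 15), (7, 16), (7, 21), (7, 26), (7, 31), (8, 0), (8, 5), (8, 10), (8, 15), (8, 16), (8, 21), (8, 26), (8, 31), (14, 0), (14, 15), (14, 16), (14, 31), (15, 2), (15, 13), (15, 18), (15, 29), (16, 2), (16, 13), (16, 18), (16, 29), (17, 0), (17, 15), (17, 16), (17, 31), (23, 0), (23, 5), (23, 10), (23, 15), (23, 16), (23, 21), (23, 26), (23, 31), (24, 0), (24, 5), (24, 10), (24, 15), (24, 16), (24, 21), (24, 26), (24, 31), (30, 0), (30, 15), (30, 16), (30, 31), (31, 2), (31, 13), (31, 18), (31, 29)]

Answer: yes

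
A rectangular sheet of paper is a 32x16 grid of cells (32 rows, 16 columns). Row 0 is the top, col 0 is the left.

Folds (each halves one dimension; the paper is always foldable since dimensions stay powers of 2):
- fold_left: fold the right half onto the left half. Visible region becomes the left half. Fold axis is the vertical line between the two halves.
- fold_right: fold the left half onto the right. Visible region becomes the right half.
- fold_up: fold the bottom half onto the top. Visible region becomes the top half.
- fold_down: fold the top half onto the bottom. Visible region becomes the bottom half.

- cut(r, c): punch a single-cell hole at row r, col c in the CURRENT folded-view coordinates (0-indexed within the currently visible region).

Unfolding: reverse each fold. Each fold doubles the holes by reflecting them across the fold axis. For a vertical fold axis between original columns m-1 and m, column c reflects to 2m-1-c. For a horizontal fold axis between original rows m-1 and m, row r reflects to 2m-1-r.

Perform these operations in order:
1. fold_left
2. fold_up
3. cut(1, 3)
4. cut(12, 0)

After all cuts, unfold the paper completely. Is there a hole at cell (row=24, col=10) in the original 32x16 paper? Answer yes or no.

Answer: no

Derivation:
Op 1 fold_left: fold axis v@8; visible region now rows[0,32) x cols[0,8) = 32x8
Op 2 fold_up: fold axis h@16; visible region now rows[0,16) x cols[0,8) = 16x8
Op 3 cut(1, 3): punch at orig (1,3); cuts so far [(1, 3)]; region rows[0,16) x cols[0,8) = 16x8
Op 4 cut(12, 0): punch at orig (12,0); cuts so far [(1, 3), (12, 0)]; region rows[0,16) x cols[0,8) = 16x8
Unfold 1 (reflect across h@16): 4 holes -> [(1, 3), (12, 0), (19, 0), (30, 3)]
Unfold 2 (reflect across v@8): 8 holes -> [(1, 3), (1, 12), (12, 0), (12, 15), (19, 0), (19, 15), (30, 3), (30, 12)]
Holes: [(1, 3), (1, 12), (12, 0), (12, 15), (19, 0), (19, 15), (30, 3), (30, 12)]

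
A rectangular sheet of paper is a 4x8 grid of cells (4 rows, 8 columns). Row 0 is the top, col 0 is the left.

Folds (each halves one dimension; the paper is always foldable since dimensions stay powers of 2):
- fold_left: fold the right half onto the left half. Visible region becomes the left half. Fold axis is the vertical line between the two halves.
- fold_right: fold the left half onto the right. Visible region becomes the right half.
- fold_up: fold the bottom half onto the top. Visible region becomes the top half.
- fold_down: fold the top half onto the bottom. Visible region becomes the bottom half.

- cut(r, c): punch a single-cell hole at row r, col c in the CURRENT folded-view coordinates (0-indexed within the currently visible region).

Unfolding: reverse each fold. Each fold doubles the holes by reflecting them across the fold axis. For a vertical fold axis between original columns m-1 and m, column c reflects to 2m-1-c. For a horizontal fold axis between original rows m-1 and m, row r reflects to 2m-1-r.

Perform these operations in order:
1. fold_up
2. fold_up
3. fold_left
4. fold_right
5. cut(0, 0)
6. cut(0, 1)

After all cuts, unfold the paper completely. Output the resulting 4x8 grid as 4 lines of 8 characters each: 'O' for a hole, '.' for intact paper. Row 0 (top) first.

Op 1 fold_up: fold axis h@2; visible region now rows[0,2) x cols[0,8) = 2x8
Op 2 fold_up: fold axis h@1; visible region now rows[0,1) x cols[0,8) = 1x8
Op 3 fold_left: fold axis v@4; visible region now rows[0,1) x cols[0,4) = 1x4
Op 4 fold_right: fold axis v@2; visible region now rows[0,1) x cols[2,4) = 1x2
Op 5 cut(0, 0): punch at orig (0,2); cuts so far [(0, 2)]; region rows[0,1) x cols[2,4) = 1x2
Op 6 cut(0, 1): punch at orig (0,3); cuts so far [(0, 2), (0, 3)]; region rows[0,1) x cols[2,4) = 1x2
Unfold 1 (reflect across v@2): 4 holes -> [(0, 0), (0, 1), (0, 2), (0, 3)]
Unfold 2 (reflect across v@4): 8 holes -> [(0, 0), (0, 1), (0, 2), (0, 3), (0, 4), (0, 5), (0, 6), (0, 7)]
Unfold 3 (reflect across h@1): 16 holes -> [(0, 0), (0, 1), (0, 2), (0, 3), (0, 4), (0, 5), (0, 6), (0, 7), (1, 0), (1, 1), (1, 2), (1, 3), (1, 4), (1, 5), (1, 6), (1, 7)]
Unfold 4 (reflect across h@2): 32 holes -> [(0, 0), (0, 1), (0, 2), (0, 3), (0, 4), (0, 5), (0, 6), (0, 7), (1, 0), (1, 1), (1, 2), (1, 3), (1, 4), (1, 5), (1, 6), (1, 7), (2, 0), (2, 1), (2, 2), (2, 3), (2, 4), (2, 5), (2, 6), (2, 7), (3, 0), (3, 1), (3, 2), (3, 3), (3, 4), (3, 5), (3, 6), (3, 7)]

Answer: OOOOOOOO
OOOOOOOO
OOOOOOOO
OOOOOOOO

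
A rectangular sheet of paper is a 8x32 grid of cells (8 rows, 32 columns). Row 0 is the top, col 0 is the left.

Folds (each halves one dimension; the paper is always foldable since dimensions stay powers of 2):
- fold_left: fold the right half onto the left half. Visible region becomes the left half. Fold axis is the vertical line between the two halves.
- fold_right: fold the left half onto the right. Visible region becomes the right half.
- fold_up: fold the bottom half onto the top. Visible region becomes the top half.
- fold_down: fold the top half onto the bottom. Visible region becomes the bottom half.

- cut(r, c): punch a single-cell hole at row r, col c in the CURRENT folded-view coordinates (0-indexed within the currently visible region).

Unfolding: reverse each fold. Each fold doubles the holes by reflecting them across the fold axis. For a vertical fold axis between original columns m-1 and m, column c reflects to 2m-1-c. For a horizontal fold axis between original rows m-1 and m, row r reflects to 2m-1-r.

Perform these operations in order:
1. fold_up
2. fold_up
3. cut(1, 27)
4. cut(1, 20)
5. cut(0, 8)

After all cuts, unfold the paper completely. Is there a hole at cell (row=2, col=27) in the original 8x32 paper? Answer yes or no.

Op 1 fold_up: fold axis h@4; visible region now rows[0,4) x cols[0,32) = 4x32
Op 2 fold_up: fold axis h@2; visible region now rows[0,2) x cols[0,32) = 2x32
Op 3 cut(1, 27): punch at orig (1,27); cuts so far [(1, 27)]; region rows[0,2) x cols[0,32) = 2x32
Op 4 cut(1, 20): punch at orig (1,20); cuts so far [(1, 20), (1, 27)]; region rows[0,2) x cols[0,32) = 2x32
Op 5 cut(0, 8): punch at orig (0,8); cuts so far [(0, 8), (1, 20), (1, 27)]; region rows[0,2) x cols[0,32) = 2x32
Unfold 1 (reflect across h@2): 6 holes -> [(0, 8), (1, 20), (1, 27), (2, 20), (2, 27), (3, 8)]
Unfold 2 (reflect across h@4): 12 holes -> [(0, 8), (1, 20), (1, 27), (2, 20), (2, 27), (3, 8), (4, 8), (5, 20), (5, 27), (6, 20), (6, 27), (7, 8)]
Holes: [(0, 8), (1, 20), (1, 27), (2, 20), (2, 27), (3, 8), (4, 8), (5, 20), (5, 27), (6, 20), (6, 27), (7, 8)]

Answer: yes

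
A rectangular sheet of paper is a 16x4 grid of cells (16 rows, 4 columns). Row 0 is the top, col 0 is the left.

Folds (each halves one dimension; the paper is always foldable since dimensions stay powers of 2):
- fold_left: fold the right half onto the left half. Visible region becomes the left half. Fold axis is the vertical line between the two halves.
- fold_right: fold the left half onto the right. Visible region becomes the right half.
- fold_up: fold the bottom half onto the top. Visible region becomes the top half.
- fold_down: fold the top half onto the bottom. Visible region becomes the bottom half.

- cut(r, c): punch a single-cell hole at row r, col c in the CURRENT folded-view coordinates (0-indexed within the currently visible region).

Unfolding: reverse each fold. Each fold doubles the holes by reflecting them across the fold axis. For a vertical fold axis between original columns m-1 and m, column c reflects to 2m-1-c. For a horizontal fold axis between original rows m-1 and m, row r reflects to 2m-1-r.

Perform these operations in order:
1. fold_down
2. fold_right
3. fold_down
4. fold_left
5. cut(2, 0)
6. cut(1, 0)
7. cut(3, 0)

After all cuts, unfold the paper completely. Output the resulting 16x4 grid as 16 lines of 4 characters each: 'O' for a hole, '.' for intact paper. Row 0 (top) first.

Answer: OOOO
OOOO
OOOO
....
....
OOOO
OOOO
OOOO
OOOO
OOOO
OOOO
....
....
OOOO
OOOO
OOOO

Derivation:
Op 1 fold_down: fold axis h@8; visible region now rows[8,16) x cols[0,4) = 8x4
Op 2 fold_right: fold axis v@2; visible region now rows[8,16) x cols[2,4) = 8x2
Op 3 fold_down: fold axis h@12; visible region now rows[12,16) x cols[2,4) = 4x2
Op 4 fold_left: fold axis v@3; visible region now rows[12,16) x cols[2,3) = 4x1
Op 5 cut(2, 0): punch at orig (14,2); cuts so far [(14, 2)]; region rows[12,16) x cols[2,3) = 4x1
Op 6 cut(1, 0): punch at orig (13,2); cuts so far [(13, 2), (14, 2)]; region rows[12,16) x cols[2,3) = 4x1
Op 7 cut(3, 0): punch at orig (15,2); cuts so far [(13, 2), (14, 2), (15, 2)]; region rows[12,16) x cols[2,3) = 4x1
Unfold 1 (reflect across v@3): 6 holes -> [(13, 2), (13, 3), (14, 2), (14, 3), (15, 2), (15, 3)]
Unfold 2 (reflect across h@12): 12 holes -> [(8, 2), (8, 3), (9, 2), (9, 3), (10, 2), (10, 3), (13, 2), (13, 3), (14, 2), (14, 3), (15, 2), (15, 3)]
Unfold 3 (reflect across v@2): 24 holes -> [(8, 0), (8, 1), (8, 2), (8, 3), (9, 0), (9, 1), (9, 2), (9, 3), (10, 0), (10, 1), (10, 2), (10, 3), (13, 0), (13, 1), (13, 2), (13, 3), (14, 0), (14, 1), (14, 2), (14, 3), (15, 0), (15, 1), (15, 2), (15, 3)]
Unfold 4 (reflect across h@8): 48 holes -> [(0, 0), (0, 1), (0, 2), (0, 3), (1, 0), (1, 1), (1, 2), (1, 3), (2, 0), (2, 1), (2, 2), (2, 3), (5, 0), (5, 1), (5, 2), (5, 3), (6, 0), (6, 1), (6, 2), (6, 3), (7, 0), (7, 1), (7, 2), (7, 3), (8, 0), (8, 1), (8, 2), (8, 3), (9, 0), (9, 1), (9, 2), (9, 3), (10, 0), (10, 1), (10, 2), (10, 3), (13, 0), (13, 1), (13, 2), (13, 3), (14, 0), (14, 1), (14, 2), (14, 3), (15, 0), (15, 1), (15, 2), (15, 3)]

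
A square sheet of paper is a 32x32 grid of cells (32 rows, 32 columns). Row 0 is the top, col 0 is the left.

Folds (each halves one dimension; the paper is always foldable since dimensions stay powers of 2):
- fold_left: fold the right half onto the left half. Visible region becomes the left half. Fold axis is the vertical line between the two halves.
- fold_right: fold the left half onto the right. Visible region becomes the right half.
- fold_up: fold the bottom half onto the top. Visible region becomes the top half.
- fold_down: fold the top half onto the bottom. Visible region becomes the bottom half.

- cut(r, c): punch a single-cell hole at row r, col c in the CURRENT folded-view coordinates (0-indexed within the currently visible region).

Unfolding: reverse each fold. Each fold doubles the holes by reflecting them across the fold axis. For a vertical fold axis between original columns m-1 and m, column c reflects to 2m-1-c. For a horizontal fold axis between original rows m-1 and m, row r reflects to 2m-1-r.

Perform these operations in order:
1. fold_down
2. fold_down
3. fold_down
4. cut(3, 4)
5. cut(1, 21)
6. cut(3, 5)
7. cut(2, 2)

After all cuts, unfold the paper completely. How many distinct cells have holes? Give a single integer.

Op 1 fold_down: fold axis h@16; visible region now rows[16,32) x cols[0,32) = 16x32
Op 2 fold_down: fold axis h@24; visible region now rows[24,32) x cols[0,32) = 8x32
Op 3 fold_down: fold axis h@28; visible region now rows[28,32) x cols[0,32) = 4x32
Op 4 cut(3, 4): punch at orig (31,4); cuts so far [(31, 4)]; region rows[28,32) x cols[0,32) = 4x32
Op 5 cut(1, 21): punch at orig (29,21); cuts so far [(29, 21), (31, 4)]; region rows[28,32) x cols[0,32) = 4x32
Op 6 cut(3, 5): punch at orig (31,5); cuts so far [(29, 21), (31, 4), (31, 5)]; region rows[28,32) x cols[0,32) = 4x32
Op 7 cut(2, 2): punch at orig (30,2); cuts so far [(29, 21), (30, 2), (31, 4), (31, 5)]; region rows[28,32) x cols[0,32) = 4x32
Unfold 1 (reflect across h@28): 8 holes -> [(24, 4), (24, 5), (25, 2), (26, 21), (29, 21), (30, 2), (31, 4), (31, 5)]
Unfold 2 (reflect across h@24): 16 holes -> [(16, 4), (16, 5), (17, 2), (18, 21), (21, 21), (22, 2), (23, 4), (23, 5), (24, 4), (24, 5), (25, 2), (26, 21), (29, 21), (30, 2), (31, 4), (31, 5)]
Unfold 3 (reflect across h@16): 32 holes -> [(0, 4), (0, 5), (1, 2), (2, 21), (5, 21), (6, 2), (7, 4), (7, 5), (8, 4), (8, 5), (9, 2), (10, 21), (13, 21), (14, 2), (15, 4), (15, 5), (16, 4), (16, 5), (17, 2), (18, 21), (21, 21), (22, 2), (23, 4), (23, 5), (24, 4), (24, 5), (25, 2), (26, 21), (29, 21), (30, 2), (31, 4), (31, 5)]

Answer: 32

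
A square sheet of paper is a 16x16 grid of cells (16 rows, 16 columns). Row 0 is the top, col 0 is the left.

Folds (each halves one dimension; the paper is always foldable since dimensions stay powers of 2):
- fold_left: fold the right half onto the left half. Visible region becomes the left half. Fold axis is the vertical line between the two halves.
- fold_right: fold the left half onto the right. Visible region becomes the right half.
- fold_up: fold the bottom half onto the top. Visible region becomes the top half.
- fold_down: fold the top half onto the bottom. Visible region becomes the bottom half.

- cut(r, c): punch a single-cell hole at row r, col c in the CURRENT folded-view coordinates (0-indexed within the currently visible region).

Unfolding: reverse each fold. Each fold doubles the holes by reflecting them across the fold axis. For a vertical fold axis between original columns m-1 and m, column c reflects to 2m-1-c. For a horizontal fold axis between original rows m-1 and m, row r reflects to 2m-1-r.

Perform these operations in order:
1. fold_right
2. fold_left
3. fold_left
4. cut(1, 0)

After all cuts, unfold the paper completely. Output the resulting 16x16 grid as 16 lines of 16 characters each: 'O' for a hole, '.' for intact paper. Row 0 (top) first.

Answer: ................
O..OO..OO..OO..O
................
................
................
................
................
................
................
................
................
................
................
................
................
................

Derivation:
Op 1 fold_right: fold axis v@8; visible region now rows[0,16) x cols[8,16) = 16x8
Op 2 fold_left: fold axis v@12; visible region now rows[0,16) x cols[8,12) = 16x4
Op 3 fold_left: fold axis v@10; visible region now rows[0,16) x cols[8,10) = 16x2
Op 4 cut(1, 0): punch at orig (1,8); cuts so far [(1, 8)]; region rows[0,16) x cols[8,10) = 16x2
Unfold 1 (reflect across v@10): 2 holes -> [(1, 8), (1, 11)]
Unfold 2 (reflect across v@12): 4 holes -> [(1, 8), (1, 11), (1, 12), (1, 15)]
Unfold 3 (reflect across v@8): 8 holes -> [(1, 0), (1, 3), (1, 4), (1, 7), (1, 8), (1, 11), (1, 12), (1, 15)]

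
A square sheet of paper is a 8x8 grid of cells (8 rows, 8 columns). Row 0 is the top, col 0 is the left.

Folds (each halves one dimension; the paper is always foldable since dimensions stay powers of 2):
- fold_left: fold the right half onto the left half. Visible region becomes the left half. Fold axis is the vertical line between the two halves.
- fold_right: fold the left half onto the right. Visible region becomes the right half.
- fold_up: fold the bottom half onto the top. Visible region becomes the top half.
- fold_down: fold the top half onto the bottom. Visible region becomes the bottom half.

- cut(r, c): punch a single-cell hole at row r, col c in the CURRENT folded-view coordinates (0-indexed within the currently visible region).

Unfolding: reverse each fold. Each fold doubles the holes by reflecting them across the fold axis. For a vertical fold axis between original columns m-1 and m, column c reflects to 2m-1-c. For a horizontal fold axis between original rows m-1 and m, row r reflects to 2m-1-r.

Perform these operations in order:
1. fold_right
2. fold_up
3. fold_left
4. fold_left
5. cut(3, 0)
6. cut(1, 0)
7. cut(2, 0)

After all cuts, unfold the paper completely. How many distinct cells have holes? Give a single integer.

Op 1 fold_right: fold axis v@4; visible region now rows[0,8) x cols[4,8) = 8x4
Op 2 fold_up: fold axis h@4; visible region now rows[0,4) x cols[4,8) = 4x4
Op 3 fold_left: fold axis v@6; visible region now rows[0,4) x cols[4,6) = 4x2
Op 4 fold_left: fold axis v@5; visible region now rows[0,4) x cols[4,5) = 4x1
Op 5 cut(3, 0): punch at orig (3,4); cuts so far [(3, 4)]; region rows[0,4) x cols[4,5) = 4x1
Op 6 cut(1, 0): punch at orig (1,4); cuts so far [(1, 4), (3, 4)]; region rows[0,4) x cols[4,5) = 4x1
Op 7 cut(2, 0): punch at orig (2,4); cuts so far [(1, 4), (2, 4), (3, 4)]; region rows[0,4) x cols[4,5) = 4x1
Unfold 1 (reflect across v@5): 6 holes -> [(1, 4), (1, 5), (2, 4), (2, 5), (3, 4), (3, 5)]
Unfold 2 (reflect across v@6): 12 holes -> [(1, 4), (1, 5), (1, 6), (1, 7), (2, 4), (2, 5), (2, 6), (2, 7), (3, 4), (3, 5), (3, 6), (3, 7)]
Unfold 3 (reflect across h@4): 24 holes -> [(1, 4), (1, 5), (1, 6), (1, 7), (2, 4), (2, 5), (2, 6), (2, 7), (3, 4), (3, 5), (3, 6), (3, 7), (4, 4), (4, 5), (4, 6), (4, 7), (5, 4), (5, 5), (5, 6), (5, 7), (6, 4), (6, 5), (6, 6), (6, 7)]
Unfold 4 (reflect across v@4): 48 holes -> [(1, 0), (1, 1), (1, 2), (1, 3), (1, 4), (1, 5), (1, 6), (1, 7), (2, 0), (2, 1), (2, 2), (2, 3), (2, 4), (2, 5), (2, 6), (2, 7), (3, 0), (3, 1), (3, 2), (3, 3), (3, 4), (3, 5), (3, 6), (3, 7), (4, 0), (4, 1), (4, 2), (4, 3), (4, 4), (4, 5), (4, 6), (4, 7), (5, 0), (5, 1), (5, 2), (5, 3), (5, 4), (5, 5), (5, 6), (5, 7), (6, 0), (6, 1), (6, 2), (6, 3), (6, 4), (6, 5), (6, 6), (6, 7)]

Answer: 48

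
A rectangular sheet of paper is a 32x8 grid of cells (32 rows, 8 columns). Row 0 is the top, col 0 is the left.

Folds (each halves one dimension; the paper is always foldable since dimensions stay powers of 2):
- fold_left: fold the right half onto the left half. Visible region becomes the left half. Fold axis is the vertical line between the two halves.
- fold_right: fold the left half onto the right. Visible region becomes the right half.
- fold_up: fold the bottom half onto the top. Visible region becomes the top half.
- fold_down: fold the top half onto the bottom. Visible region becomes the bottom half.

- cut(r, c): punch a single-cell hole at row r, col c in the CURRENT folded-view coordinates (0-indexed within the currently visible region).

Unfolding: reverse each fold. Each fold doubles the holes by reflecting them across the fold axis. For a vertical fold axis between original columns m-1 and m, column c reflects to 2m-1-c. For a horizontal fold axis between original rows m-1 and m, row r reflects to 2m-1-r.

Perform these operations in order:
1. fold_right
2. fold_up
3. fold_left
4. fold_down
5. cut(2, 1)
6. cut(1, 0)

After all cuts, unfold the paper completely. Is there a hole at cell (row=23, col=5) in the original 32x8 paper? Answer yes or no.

Answer: no

Derivation:
Op 1 fold_right: fold axis v@4; visible region now rows[0,32) x cols[4,8) = 32x4
Op 2 fold_up: fold axis h@16; visible region now rows[0,16) x cols[4,8) = 16x4
Op 3 fold_left: fold axis v@6; visible region now rows[0,16) x cols[4,6) = 16x2
Op 4 fold_down: fold axis h@8; visible region now rows[8,16) x cols[4,6) = 8x2
Op 5 cut(2, 1): punch at orig (10,5); cuts so far [(10, 5)]; region rows[8,16) x cols[4,6) = 8x2
Op 6 cut(1, 0): punch at orig (9,4); cuts so far [(9, 4), (10, 5)]; region rows[8,16) x cols[4,6) = 8x2
Unfold 1 (reflect across h@8): 4 holes -> [(5, 5), (6, 4), (9, 4), (10, 5)]
Unfold 2 (reflect across v@6): 8 holes -> [(5, 5), (5, 6), (6, 4), (6, 7), (9, 4), (9, 7), (10, 5), (10, 6)]
Unfold 3 (reflect across h@16): 16 holes -> [(5, 5), (5, 6), (6, 4), (6, 7), (9, 4), (9, 7), (10, 5), (10, 6), (21, 5), (21, 6), (22, 4), (22, 7), (25, 4), (25, 7), (26, 5), (26, 6)]
Unfold 4 (reflect across v@4): 32 holes -> [(5, 1), (5, 2), (5, 5), (5, 6), (6, 0), (6, 3), (6, 4), (6, 7), (9, 0), (9, 3), (9, 4), (9, 7), (10, 1), (10, 2), (10, 5), (10, 6), (21, 1), (21, 2), (21, 5), (21, 6), (22, 0), (22, 3), (22, 4), (22, 7), (25, 0), (25, 3), (25, 4), (25, 7), (26, 1), (26, 2), (26, 5), (26, 6)]
Holes: [(5, 1), (5, 2), (5, 5), (5, 6), (6, 0), (6, 3), (6, 4), (6, 7), (9, 0), (9, 3), (9, 4), (9, 7), (10, 1), (10, 2), (10, 5), (10, 6), (21, 1), (21, 2), (21, 5), (21, 6), (22, 0), (22, 3), (22, 4), (22, 7), (25, 0), (25, 3), (25, 4), (25, 7), (26, 1), (26, 2), (26, 5), (26, 6)]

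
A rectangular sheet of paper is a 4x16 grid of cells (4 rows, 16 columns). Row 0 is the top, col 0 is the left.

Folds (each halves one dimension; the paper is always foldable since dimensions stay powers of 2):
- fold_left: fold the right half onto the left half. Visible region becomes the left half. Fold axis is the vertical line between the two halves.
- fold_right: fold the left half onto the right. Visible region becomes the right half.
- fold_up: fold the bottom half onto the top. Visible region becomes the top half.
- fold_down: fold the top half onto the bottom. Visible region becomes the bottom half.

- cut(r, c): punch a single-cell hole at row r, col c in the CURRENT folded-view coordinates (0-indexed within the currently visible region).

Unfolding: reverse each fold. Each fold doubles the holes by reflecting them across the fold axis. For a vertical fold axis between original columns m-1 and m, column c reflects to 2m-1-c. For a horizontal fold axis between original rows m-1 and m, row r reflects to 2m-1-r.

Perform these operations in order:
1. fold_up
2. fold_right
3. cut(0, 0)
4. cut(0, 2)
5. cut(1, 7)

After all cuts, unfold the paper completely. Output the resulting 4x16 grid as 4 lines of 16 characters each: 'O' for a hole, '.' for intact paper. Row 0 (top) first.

Answer: .....O.OO.O.....
O..............O
O..............O
.....O.OO.O.....

Derivation:
Op 1 fold_up: fold axis h@2; visible region now rows[0,2) x cols[0,16) = 2x16
Op 2 fold_right: fold axis v@8; visible region now rows[0,2) x cols[8,16) = 2x8
Op 3 cut(0, 0): punch at orig (0,8); cuts so far [(0, 8)]; region rows[0,2) x cols[8,16) = 2x8
Op 4 cut(0, 2): punch at orig (0,10); cuts so far [(0, 8), (0, 10)]; region rows[0,2) x cols[8,16) = 2x8
Op 5 cut(1, 7): punch at orig (1,15); cuts so far [(0, 8), (0, 10), (1, 15)]; region rows[0,2) x cols[8,16) = 2x8
Unfold 1 (reflect across v@8): 6 holes -> [(0, 5), (0, 7), (0, 8), (0, 10), (1, 0), (1, 15)]
Unfold 2 (reflect across h@2): 12 holes -> [(0, 5), (0, 7), (0, 8), (0, 10), (1, 0), (1, 15), (2, 0), (2, 15), (3, 5), (3, 7), (3, 8), (3, 10)]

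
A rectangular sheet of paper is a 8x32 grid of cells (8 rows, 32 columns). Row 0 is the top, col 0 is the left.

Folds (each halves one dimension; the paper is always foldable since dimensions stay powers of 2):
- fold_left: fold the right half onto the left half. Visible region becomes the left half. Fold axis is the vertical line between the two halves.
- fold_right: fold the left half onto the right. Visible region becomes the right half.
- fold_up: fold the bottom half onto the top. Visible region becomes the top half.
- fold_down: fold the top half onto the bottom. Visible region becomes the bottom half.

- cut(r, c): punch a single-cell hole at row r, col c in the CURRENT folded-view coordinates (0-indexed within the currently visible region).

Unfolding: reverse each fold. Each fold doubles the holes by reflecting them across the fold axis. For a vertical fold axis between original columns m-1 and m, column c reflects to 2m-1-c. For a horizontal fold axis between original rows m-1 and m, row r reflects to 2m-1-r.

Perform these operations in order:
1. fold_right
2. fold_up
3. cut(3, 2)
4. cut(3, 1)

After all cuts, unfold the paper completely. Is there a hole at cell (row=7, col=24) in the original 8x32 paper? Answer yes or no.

Answer: no

Derivation:
Op 1 fold_right: fold axis v@16; visible region now rows[0,8) x cols[16,32) = 8x16
Op 2 fold_up: fold axis h@4; visible region now rows[0,4) x cols[16,32) = 4x16
Op 3 cut(3, 2): punch at orig (3,18); cuts so far [(3, 18)]; region rows[0,4) x cols[16,32) = 4x16
Op 4 cut(3, 1): punch at orig (3,17); cuts so far [(3, 17), (3, 18)]; region rows[0,4) x cols[16,32) = 4x16
Unfold 1 (reflect across h@4): 4 holes -> [(3, 17), (3, 18), (4, 17), (4, 18)]
Unfold 2 (reflect across v@16): 8 holes -> [(3, 13), (3, 14), (3, 17), (3, 18), (4, 13), (4, 14), (4, 17), (4, 18)]
Holes: [(3, 13), (3, 14), (3, 17), (3, 18), (4, 13), (4, 14), (4, 17), (4, 18)]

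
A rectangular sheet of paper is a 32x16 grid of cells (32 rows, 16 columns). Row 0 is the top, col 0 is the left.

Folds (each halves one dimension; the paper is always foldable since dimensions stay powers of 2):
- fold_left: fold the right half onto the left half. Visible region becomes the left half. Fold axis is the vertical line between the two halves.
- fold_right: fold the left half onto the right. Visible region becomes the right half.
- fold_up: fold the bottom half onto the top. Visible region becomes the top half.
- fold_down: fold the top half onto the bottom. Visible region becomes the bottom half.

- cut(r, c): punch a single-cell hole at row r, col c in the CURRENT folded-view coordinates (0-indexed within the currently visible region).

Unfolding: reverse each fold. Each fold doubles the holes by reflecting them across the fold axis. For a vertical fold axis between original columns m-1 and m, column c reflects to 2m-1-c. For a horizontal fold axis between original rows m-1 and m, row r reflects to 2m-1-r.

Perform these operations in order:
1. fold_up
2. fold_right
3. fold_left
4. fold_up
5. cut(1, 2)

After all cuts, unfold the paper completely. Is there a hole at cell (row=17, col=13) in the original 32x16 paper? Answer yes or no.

Op 1 fold_up: fold axis h@16; visible region now rows[0,16) x cols[0,16) = 16x16
Op 2 fold_right: fold axis v@8; visible region now rows[0,16) x cols[8,16) = 16x8
Op 3 fold_left: fold axis v@12; visible region now rows[0,16) x cols[8,12) = 16x4
Op 4 fold_up: fold axis h@8; visible region now rows[0,8) x cols[8,12) = 8x4
Op 5 cut(1, 2): punch at orig (1,10); cuts so far [(1, 10)]; region rows[0,8) x cols[8,12) = 8x4
Unfold 1 (reflect across h@8): 2 holes -> [(1, 10), (14, 10)]
Unfold 2 (reflect across v@12): 4 holes -> [(1, 10), (1, 13), (14, 10), (14, 13)]
Unfold 3 (reflect across v@8): 8 holes -> [(1, 2), (1, 5), (1, 10), (1, 13), (14, 2), (14, 5), (14, 10), (14, 13)]
Unfold 4 (reflect across h@16): 16 holes -> [(1, 2), (1, 5), (1, 10), (1, 13), (14, 2), (14, 5), (14, 10), (14, 13), (17, 2), (17, 5), (17, 10), (17, 13), (30, 2), (30, 5), (30, 10), (30, 13)]
Holes: [(1, 2), (1, 5), (1, 10), (1, 13), (14, 2), (14, 5), (14, 10), (14, 13), (17, 2), (17, 5), (17, 10), (17, 13), (30, 2), (30, 5), (30, 10), (30, 13)]

Answer: yes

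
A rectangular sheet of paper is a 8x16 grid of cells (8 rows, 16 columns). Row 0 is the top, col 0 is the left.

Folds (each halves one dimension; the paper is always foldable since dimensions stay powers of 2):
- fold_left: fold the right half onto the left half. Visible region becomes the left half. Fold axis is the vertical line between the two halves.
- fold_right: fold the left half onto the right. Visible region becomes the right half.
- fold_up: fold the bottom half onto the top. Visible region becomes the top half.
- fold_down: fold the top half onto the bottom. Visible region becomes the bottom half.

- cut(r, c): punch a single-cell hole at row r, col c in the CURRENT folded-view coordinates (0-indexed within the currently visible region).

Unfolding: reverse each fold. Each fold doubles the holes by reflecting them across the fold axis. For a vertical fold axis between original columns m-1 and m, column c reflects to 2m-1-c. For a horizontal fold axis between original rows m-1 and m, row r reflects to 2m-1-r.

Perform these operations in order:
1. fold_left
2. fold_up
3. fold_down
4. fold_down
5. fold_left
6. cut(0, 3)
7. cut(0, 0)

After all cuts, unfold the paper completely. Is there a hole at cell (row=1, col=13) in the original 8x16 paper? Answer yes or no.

Answer: no

Derivation:
Op 1 fold_left: fold axis v@8; visible region now rows[0,8) x cols[0,8) = 8x8
Op 2 fold_up: fold axis h@4; visible region now rows[0,4) x cols[0,8) = 4x8
Op 3 fold_down: fold axis h@2; visible region now rows[2,4) x cols[0,8) = 2x8
Op 4 fold_down: fold axis h@3; visible region now rows[3,4) x cols[0,8) = 1x8
Op 5 fold_left: fold axis v@4; visible region now rows[3,4) x cols[0,4) = 1x4
Op 6 cut(0, 3): punch at orig (3,3); cuts so far [(3, 3)]; region rows[3,4) x cols[0,4) = 1x4
Op 7 cut(0, 0): punch at orig (3,0); cuts so far [(3, 0), (3, 3)]; region rows[3,4) x cols[0,4) = 1x4
Unfold 1 (reflect across v@4): 4 holes -> [(3, 0), (3, 3), (3, 4), (3, 7)]
Unfold 2 (reflect across h@3): 8 holes -> [(2, 0), (2, 3), (2, 4), (2, 7), (3, 0), (3, 3), (3, 4), (3, 7)]
Unfold 3 (reflect across h@2): 16 holes -> [(0, 0), (0, 3), (0, 4), (0, 7), (1, 0), (1, 3), (1, 4), (1, 7), (2, 0), (2, 3), (2, 4), (2, 7), (3, 0), (3, 3), (3, 4), (3, 7)]
Unfold 4 (reflect across h@4): 32 holes -> [(0, 0), (0, 3), (0, 4), (0, 7), (1, 0), (1, 3), (1, 4), (1, 7), (2, 0), (2, 3), (2, 4), (2, 7), (3, 0), (3, 3), (3, 4), (3, 7), (4, 0), (4, 3), (4, 4), (4, 7), (5, 0), (5, 3), (5, 4), (5, 7), (6, 0), (6, 3), (6, 4), (6, 7), (7, 0), (7, 3), (7, 4), (7, 7)]
Unfold 5 (reflect across v@8): 64 holes -> [(0, 0), (0, 3), (0, 4), (0, 7), (0, 8), (0, 11), (0, 12), (0, 15), (1, 0), (1, 3), (1, 4), (1, 7), (1, 8), (1, 11), (1, 12), (1, 15), (2, 0), (2, 3), (2, 4), (2, 7), (2, 8), (2, 11), (2, 12), (2, 15), (3, 0), (3, 3), (3, 4), (3, 7), (3, 8), (3, 11), (3, 12), (3, 15), (4, 0), (4, 3), (4, 4), (4, 7), (4, 8), (4, 11), (4, 12), (4, 15), (5, 0), (5, 3), (5, 4), (5, 7), (5, 8), (5, 11), (5, 12), (5, 15), (6, 0), (6, 3), (6, 4), (6, 7), (6, 8), (6, 11), (6, 12), (6, 15), (7, 0), (7, 3), (7, 4), (7, 7), (7, 8), (7, 11), (7, 12), (7, 15)]
Holes: [(0, 0), (0, 3), (0, 4), (0, 7), (0, 8), (0, 11), (0, 12), (0, 15), (1, 0), (1, 3), (1, 4), (1, 7), (1, 8), (1, 11), (1, 12), (1, 15), (2, 0), (2, 3), (2, 4), (2, 7), (2, 8), (2, 11), (2, 12), (2, 15), (3, 0), (3, 3), (3, 4), (3, 7), (3, 8), (3, 11), (3, 12), (3, 15), (4, 0), (4, 3), (4, 4), (4, 7), (4, 8), (4, 11), (4, 12), (4, 15), (5, 0), (5, 3), (5, 4), (5, 7), (5, 8), (5, 11), (5, 12), (5, 15), (6, 0), (6, 3), (6, 4), (6, 7), (6, 8), (6, 11), (6, 12), (6, 15), (7, 0), (7, 3), (7, 4), (7, 7), (7, 8), (7, 11), (7, 12), (7, 15)]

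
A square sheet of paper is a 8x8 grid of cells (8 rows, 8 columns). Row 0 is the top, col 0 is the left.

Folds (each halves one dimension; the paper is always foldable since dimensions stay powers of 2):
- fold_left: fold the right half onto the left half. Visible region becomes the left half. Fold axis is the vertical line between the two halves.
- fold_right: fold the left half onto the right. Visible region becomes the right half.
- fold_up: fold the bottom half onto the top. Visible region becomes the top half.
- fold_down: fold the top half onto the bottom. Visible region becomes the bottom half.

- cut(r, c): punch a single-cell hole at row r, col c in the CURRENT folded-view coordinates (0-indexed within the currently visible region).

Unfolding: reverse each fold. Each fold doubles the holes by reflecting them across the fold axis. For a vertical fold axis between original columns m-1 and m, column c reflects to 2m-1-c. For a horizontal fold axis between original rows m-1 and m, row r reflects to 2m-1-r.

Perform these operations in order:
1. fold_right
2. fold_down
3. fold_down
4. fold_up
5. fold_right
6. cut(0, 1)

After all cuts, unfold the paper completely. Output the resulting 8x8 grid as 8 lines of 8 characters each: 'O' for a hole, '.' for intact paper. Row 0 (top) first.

Answer: O..OO..O
O..OO..O
O..OO..O
O..OO..O
O..OO..O
O..OO..O
O..OO..O
O..OO..O

Derivation:
Op 1 fold_right: fold axis v@4; visible region now rows[0,8) x cols[4,8) = 8x4
Op 2 fold_down: fold axis h@4; visible region now rows[4,8) x cols[4,8) = 4x4
Op 3 fold_down: fold axis h@6; visible region now rows[6,8) x cols[4,8) = 2x4
Op 4 fold_up: fold axis h@7; visible region now rows[6,7) x cols[4,8) = 1x4
Op 5 fold_right: fold axis v@6; visible region now rows[6,7) x cols[6,8) = 1x2
Op 6 cut(0, 1): punch at orig (6,7); cuts so far [(6, 7)]; region rows[6,7) x cols[6,8) = 1x2
Unfold 1 (reflect across v@6): 2 holes -> [(6, 4), (6, 7)]
Unfold 2 (reflect across h@7): 4 holes -> [(6, 4), (6, 7), (7, 4), (7, 7)]
Unfold 3 (reflect across h@6): 8 holes -> [(4, 4), (4, 7), (5, 4), (5, 7), (6, 4), (6, 7), (7, 4), (7, 7)]
Unfold 4 (reflect across h@4): 16 holes -> [(0, 4), (0, 7), (1, 4), (1, 7), (2, 4), (2, 7), (3, 4), (3, 7), (4, 4), (4, 7), (5, 4), (5, 7), (6, 4), (6, 7), (7, 4), (7, 7)]
Unfold 5 (reflect across v@4): 32 holes -> [(0, 0), (0, 3), (0, 4), (0, 7), (1, 0), (1, 3), (1, 4), (1, 7), (2, 0), (2, 3), (2, 4), (2, 7), (3, 0), (3, 3), (3, 4), (3, 7), (4, 0), (4, 3), (4, 4), (4, 7), (5, 0), (5, 3), (5, 4), (5, 7), (6, 0), (6, 3), (6, 4), (6, 7), (7, 0), (7, 3), (7, 4), (7, 7)]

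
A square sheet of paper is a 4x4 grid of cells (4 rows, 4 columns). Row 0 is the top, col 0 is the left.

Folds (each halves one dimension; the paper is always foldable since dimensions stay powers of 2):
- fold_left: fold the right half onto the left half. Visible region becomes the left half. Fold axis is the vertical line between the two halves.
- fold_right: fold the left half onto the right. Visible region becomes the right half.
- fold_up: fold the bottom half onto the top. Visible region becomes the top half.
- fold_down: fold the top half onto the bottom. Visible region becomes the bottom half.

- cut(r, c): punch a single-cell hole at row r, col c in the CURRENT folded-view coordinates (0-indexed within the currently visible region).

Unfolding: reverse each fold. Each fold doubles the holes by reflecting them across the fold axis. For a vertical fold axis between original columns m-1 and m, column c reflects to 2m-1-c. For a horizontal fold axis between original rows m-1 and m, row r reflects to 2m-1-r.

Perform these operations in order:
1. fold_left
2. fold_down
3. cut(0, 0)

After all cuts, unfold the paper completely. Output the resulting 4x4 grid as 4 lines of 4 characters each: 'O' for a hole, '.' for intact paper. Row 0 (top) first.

Answer: ....
O..O
O..O
....

Derivation:
Op 1 fold_left: fold axis v@2; visible region now rows[0,4) x cols[0,2) = 4x2
Op 2 fold_down: fold axis h@2; visible region now rows[2,4) x cols[0,2) = 2x2
Op 3 cut(0, 0): punch at orig (2,0); cuts so far [(2, 0)]; region rows[2,4) x cols[0,2) = 2x2
Unfold 1 (reflect across h@2): 2 holes -> [(1, 0), (2, 0)]
Unfold 2 (reflect across v@2): 4 holes -> [(1, 0), (1, 3), (2, 0), (2, 3)]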